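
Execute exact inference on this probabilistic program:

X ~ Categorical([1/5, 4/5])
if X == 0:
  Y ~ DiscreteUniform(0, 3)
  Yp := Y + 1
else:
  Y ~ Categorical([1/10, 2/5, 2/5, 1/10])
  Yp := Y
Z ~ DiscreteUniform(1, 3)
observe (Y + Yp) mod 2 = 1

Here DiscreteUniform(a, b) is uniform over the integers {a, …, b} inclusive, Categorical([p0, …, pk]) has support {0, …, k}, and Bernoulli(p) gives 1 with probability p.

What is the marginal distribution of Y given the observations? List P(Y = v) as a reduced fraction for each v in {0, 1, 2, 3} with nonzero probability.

Enumerate traces; 12 have nonzero weight after conditioning:
  (X=0, Y=0, Z=1) weight 1/60
  (X=0, Y=0, Z=2) weight 1/60
  (X=0, Y=0, Z=3) weight 1/60
  (X=0, Y=1, Z=1) weight 1/60
  (X=0, Y=1, Z=2) weight 1/60
  (X=0, Y=1, Z=3) weight 1/60
  (X=0, Y=2, Z=1) weight 1/60
  (X=0, Y=2, Z=2) weight 1/60
  (X=0, Y=3, Z=1) weight 1/60
  … 3 more
Group by Y:
  weight(Y=0) = 1/20
  weight(Y=1) = 1/20
  weight(Y=2) = 1/20
  weight(Y=3) = 1/20
Total weight = 1/20 + 1/20 + 1/20 + 1/20 = 1/5
P(Y=0 | obs) = 1/20 / 1/5 = 1/4
P(Y=1 | obs) = 1/20 / 1/5 = 1/4
P(Y=2 | obs) = 1/20 / 1/5 = 1/4
P(Y=3 | obs) = 1/20 / 1/5 = 1/4

P(Y=0) = 1/4, P(Y=1) = 1/4, P(Y=2) = 1/4, P(Y=3) = 1/4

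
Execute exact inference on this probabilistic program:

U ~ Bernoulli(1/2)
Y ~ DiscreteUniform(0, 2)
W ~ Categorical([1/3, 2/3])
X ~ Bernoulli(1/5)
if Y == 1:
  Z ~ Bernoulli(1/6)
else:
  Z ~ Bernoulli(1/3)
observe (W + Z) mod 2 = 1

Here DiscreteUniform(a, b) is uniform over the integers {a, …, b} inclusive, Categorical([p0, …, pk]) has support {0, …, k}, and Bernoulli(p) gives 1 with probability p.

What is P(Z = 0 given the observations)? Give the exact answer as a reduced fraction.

Enumerate traces; 24 have nonzero weight after conditioning:
  (U=0, Y=0, W=0, X=0, Z=1) weight 2/135
  (U=0, Y=0, W=0, X=1, Z=1) weight 1/270
  (U=0, Y=0, W=1, X=0, Z=0) weight 8/135
  (U=0, Y=0, W=1, X=1, Z=0) weight 2/135
  (U=0, Y=1, W=0, X=0, Z=1) weight 1/135
  (U=0, Y=1, W=0, X=1, Z=1) weight 1/540
  (U=0, Y=1, W=1, X=0, Z=0) weight 2/27
  (U=0, Y=1, W=1, X=1, Z=0) weight 1/54
  … 16 more
Group by Z:
  weight(Z=0) = 13/27
  weight(Z=1) = 5/54
Total weight = 13/27 + 5/54 = 31/54
P(Z=0 | obs) = 13/27 / 31/54 = 26/31
P(Z=1 | obs) = 5/54 / 31/54 = 5/31

P(Z = 0 | obs) = 26/31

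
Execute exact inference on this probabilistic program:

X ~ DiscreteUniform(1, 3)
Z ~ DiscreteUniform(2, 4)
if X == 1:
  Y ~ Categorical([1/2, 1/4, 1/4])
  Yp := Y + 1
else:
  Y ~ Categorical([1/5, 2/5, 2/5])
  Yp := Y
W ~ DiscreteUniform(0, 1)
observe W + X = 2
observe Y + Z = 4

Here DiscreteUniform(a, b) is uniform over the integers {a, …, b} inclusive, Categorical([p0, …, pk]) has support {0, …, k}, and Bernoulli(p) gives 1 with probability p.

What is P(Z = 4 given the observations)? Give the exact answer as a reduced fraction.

P(Z = 4 | obs) = 7/20

Enumerate traces; 6 have nonzero weight after conditioning:
  (X=1, Z=2, Y=2, W=1) weight 1/72
  (X=1, Z=3, Y=1, W=1) weight 1/72
  (X=1, Z=4, Y=0, W=1) weight 1/36
  (X=2, Z=2, Y=2, W=0) weight 1/45
  (X=2, Z=3, Y=1, W=0) weight 1/45
  (X=2, Z=4, Y=0, W=0) weight 1/90
Group by Z:
  weight(Z=2) = 13/360
  weight(Z=3) = 13/360
  weight(Z=4) = 7/180
Total weight = 13/360 + 13/360 + 7/180 = 1/9
P(Z=2 | obs) = 13/360 / 1/9 = 13/40
P(Z=3 | obs) = 13/360 / 1/9 = 13/40
P(Z=4 | obs) = 7/180 / 1/9 = 7/20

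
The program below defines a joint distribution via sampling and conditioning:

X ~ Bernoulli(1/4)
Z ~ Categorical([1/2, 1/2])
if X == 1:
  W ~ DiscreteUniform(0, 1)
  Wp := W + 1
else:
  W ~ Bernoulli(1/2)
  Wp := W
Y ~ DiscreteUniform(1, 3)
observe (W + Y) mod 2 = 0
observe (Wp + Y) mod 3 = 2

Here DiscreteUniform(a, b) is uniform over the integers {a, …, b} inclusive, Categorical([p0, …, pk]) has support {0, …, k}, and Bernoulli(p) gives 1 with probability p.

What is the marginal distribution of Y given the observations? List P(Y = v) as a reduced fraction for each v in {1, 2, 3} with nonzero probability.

Enumerate traces; 6 have nonzero weight after conditioning:
  (X=0, Z=0, W=0, Y=2) weight 1/16
  (X=0, Z=0, W=1, Y=1) weight 1/16
  (X=0, Z=1, W=0, Y=2) weight 1/16
  (X=0, Z=1, W=1, Y=1) weight 1/16
  (X=1, Z=0, W=1, Y=3) weight 1/48
  (X=1, Z=1, W=1, Y=3) weight 1/48
Group by Y:
  weight(Y=1) = 1/8
  weight(Y=2) = 1/8
  weight(Y=3) = 1/24
Total weight = 1/8 + 1/8 + 1/24 = 7/24
P(Y=1 | obs) = 1/8 / 7/24 = 3/7
P(Y=2 | obs) = 1/8 / 7/24 = 3/7
P(Y=3 | obs) = 1/24 / 7/24 = 1/7

P(Y=1) = 3/7, P(Y=2) = 3/7, P(Y=3) = 1/7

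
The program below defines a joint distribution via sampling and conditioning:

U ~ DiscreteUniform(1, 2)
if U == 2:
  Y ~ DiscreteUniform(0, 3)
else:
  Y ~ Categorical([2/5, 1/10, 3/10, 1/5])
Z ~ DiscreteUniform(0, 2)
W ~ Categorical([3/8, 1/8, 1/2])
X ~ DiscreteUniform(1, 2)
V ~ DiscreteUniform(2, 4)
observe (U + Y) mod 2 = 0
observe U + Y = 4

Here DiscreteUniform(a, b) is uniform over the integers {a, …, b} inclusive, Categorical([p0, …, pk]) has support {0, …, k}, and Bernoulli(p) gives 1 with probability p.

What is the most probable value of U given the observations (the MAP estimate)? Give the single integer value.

argmax_v P(U = v | obs) = 2

Enumerate traces; 108 have nonzero weight after conditioning:
  (U=1, Y=3, Z=0, W=0, X=1, V=2) weight 1/480
  (U=1, Y=3, Z=0, W=0, X=1, V=3) weight 1/480
  (U=1, Y=3, Z=0, W=0, X=1, V=4) weight 1/480
  (U=1, Y=3, Z=0, W=0, X=2, V=2) weight 1/480
  (U=1, Y=3, Z=0, W=0, X=2, V=3) weight 1/480
  (U=1, Y=3, Z=0, W=0, X=2, V=4) weight 1/480
  (U=1, Y=3, Z=0, W=1, X=1, V=2) weight 1/1440
  (U=1, Y=3, Z=0, W=1, X=1, V=3) weight 1/1440
  (U=2, Y=2, Z=0, W=0, X=1, V=2) weight 1/384
  … 99 more
Group by U:
  weight(U=1) = 1/10
  weight(U=2) = 1/8
Total weight = 1/10 + 1/8 = 9/40
P(U=1 | obs) = 1/10 / 9/40 = 4/9
P(U=2 | obs) = 1/8 / 9/40 = 5/9
argmax = 2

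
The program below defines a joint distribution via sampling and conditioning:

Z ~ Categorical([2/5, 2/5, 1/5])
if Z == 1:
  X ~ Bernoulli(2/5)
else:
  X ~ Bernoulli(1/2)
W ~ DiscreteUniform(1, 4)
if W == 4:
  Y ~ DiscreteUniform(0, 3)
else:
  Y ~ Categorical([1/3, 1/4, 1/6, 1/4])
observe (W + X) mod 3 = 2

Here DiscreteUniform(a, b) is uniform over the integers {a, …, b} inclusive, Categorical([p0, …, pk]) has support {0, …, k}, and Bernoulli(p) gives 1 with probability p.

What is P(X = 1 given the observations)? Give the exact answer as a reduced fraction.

Enumerate traces; 36 have nonzero weight after conditioning:
  (Z=0, X=0, W=2, Y=0) weight 1/60
  (Z=0, X=0, W=2, Y=1) weight 1/80
  (Z=0, X=0, W=2, Y=2) weight 1/120
  (Z=0, X=0, W=2, Y=3) weight 1/80
  (Z=0, X=1, W=1, Y=0) weight 1/60
  (Z=0, X=1, W=1, Y=1) weight 1/80
  (Z=0, X=1, W=1, Y=2) weight 1/120
  (Z=0, X=1, W=1, Y=3) weight 1/80
  … 28 more
Group by X:
  weight(X=0) = 27/200
  weight(X=1) = 23/100
Total weight = 27/200 + 23/100 = 73/200
P(X=0 | obs) = 27/200 / 73/200 = 27/73
P(X=1 | obs) = 23/100 / 73/200 = 46/73

P(X = 1 | obs) = 46/73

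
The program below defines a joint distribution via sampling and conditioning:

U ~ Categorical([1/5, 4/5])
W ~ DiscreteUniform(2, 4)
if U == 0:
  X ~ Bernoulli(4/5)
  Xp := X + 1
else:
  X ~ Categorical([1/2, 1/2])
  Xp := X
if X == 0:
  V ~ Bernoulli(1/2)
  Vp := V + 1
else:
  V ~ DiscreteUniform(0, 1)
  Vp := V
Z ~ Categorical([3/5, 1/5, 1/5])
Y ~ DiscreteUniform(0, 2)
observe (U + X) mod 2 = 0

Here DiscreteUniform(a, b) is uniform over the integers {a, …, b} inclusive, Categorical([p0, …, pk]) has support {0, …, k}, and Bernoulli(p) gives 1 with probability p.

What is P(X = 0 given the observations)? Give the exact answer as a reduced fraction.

Enumerate traces; 108 have nonzero weight after conditioning:
  (U=0, W=2, X=0, V=0, Z=0, Y=0) weight 1/750
  (U=0, W=2, X=0, V=0, Z=0, Y=1) weight 1/750
  (U=0, W=2, X=0, V=0, Z=0, Y=2) weight 1/750
  (U=0, W=2, X=0, V=0, Z=1, Y=0) weight 1/2250
  (U=0, W=2, X=0, V=0, Z=1, Y=1) weight 1/2250
  (U=0, W=2, X=0, V=0, Z=1, Y=2) weight 1/2250
  (U=0, W=2, X=0, V=0, Z=2, Y=0) weight 1/2250
  (U=0, W=2, X=0, V=0, Z=2, Y=1) weight 1/2250
  (U=1, W=2, X=1, V=0, Z=0, Y=0) weight 1/75
  … 99 more
Group by X:
  weight(X=0) = 1/25
  weight(X=1) = 2/5
Total weight = 1/25 + 2/5 = 11/25
P(X=0 | obs) = 1/25 / 11/25 = 1/11
P(X=1 | obs) = 2/5 / 11/25 = 10/11

P(X = 0 | obs) = 1/11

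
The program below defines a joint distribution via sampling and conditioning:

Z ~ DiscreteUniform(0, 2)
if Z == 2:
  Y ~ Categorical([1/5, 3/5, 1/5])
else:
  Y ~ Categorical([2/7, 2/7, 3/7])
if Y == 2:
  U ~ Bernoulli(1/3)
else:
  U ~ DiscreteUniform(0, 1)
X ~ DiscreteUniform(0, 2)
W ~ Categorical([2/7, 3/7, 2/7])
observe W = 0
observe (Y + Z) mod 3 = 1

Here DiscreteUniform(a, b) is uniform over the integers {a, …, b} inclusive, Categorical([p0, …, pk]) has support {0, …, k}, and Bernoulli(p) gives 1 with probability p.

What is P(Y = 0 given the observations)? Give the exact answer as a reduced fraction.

P(Y = 0 | obs) = 10/27

Enumerate traces; 18 have nonzero weight after conditioning:
  (Z=0, Y=1, U=0, X=0, W=0) weight 2/441
  (Z=0, Y=1, U=0, X=1, W=0) weight 2/441
  (Z=0, Y=1, U=0, X=2, W=0) weight 2/441
  (Z=0, Y=1, U=1, X=0, W=0) weight 2/441
  (Z=0, Y=1, U=1, X=1, W=0) weight 2/441
  (Z=0, Y=1, U=1, X=2, W=0) weight 2/441
  (Z=1, Y=0, U=0, X=0, W=0) weight 2/441
  (Z=1, Y=0, U=0, X=1, W=0) weight 2/441
  (Z=2, Y=2, U=0, X=0, W=0) weight 4/945
  … 9 more
Group by Y:
  weight(Y=0) = 4/147
  weight(Y=1) = 4/147
  weight(Y=2) = 2/105
Total weight = 4/147 + 4/147 + 2/105 = 18/245
P(Y=0 | obs) = 4/147 / 18/245 = 10/27
P(Y=1 | obs) = 4/147 / 18/245 = 10/27
P(Y=2 | obs) = 2/105 / 18/245 = 7/27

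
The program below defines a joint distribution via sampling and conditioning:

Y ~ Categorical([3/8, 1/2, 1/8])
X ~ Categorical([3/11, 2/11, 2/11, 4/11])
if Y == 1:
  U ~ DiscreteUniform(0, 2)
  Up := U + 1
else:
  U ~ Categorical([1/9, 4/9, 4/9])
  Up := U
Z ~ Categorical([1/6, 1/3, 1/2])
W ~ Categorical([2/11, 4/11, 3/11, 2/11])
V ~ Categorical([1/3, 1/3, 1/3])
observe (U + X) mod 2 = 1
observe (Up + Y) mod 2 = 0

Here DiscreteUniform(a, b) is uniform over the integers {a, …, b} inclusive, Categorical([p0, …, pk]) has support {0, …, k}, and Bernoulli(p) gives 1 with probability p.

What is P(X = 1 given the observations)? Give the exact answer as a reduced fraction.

Enumerate traces; 432 have nonzero weight after conditioning:
  (Y=0, X=1, U=0, Z=0, W=0, V=0) weight 1/13068
  (Y=0, X=1, U=0, Z=0, W=0, V=1) weight 1/13068
  (Y=0, X=1, U=0, Z=0, W=0, V=2) weight 1/13068
  (Y=0, X=1, U=0, Z=0, W=1, V=0) weight 1/6534
  (Y=0, X=1, U=0, Z=0, W=1, V=1) weight 1/6534
  (Y=0, X=1, U=0, Z=0, W=1, V=2) weight 1/6534
  (Y=0, X=1, U=0, Z=0, W=2, V=0) weight 1/8712
  (Y=0, X=1, U=0, Z=0, W=2, V=1) weight 1/8712
  (Y=0, X=3, U=0, Z=0, W=0, V=0) weight 1/6534
  … 423 more
Group by X:
  weight(X=1) = 1/9
  weight(X=3) = 2/9
Total weight = 1/9 + 2/9 = 1/3
P(X=1 | obs) = 1/9 / 1/3 = 1/3
P(X=3 | obs) = 2/9 / 1/3 = 2/3

P(X = 1 | obs) = 1/3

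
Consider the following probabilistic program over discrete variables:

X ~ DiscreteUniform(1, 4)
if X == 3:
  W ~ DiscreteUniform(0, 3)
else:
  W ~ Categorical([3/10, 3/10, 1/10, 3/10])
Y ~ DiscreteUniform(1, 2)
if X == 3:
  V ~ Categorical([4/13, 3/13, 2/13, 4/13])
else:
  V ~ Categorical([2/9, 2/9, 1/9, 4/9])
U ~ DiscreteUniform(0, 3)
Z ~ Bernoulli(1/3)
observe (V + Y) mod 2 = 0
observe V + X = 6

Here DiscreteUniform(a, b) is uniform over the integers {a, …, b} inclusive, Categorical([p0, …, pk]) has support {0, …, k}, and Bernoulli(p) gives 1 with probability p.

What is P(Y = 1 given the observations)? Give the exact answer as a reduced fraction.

Enumerate traces; 64 have nonzero weight after conditioning:
  (X=3, W=0, Y=1, V=3, U=0, Z=0) weight 1/624
  (X=3, W=0, Y=1, V=3, U=0, Z=1) weight 1/1248
  (X=3, W=0, Y=1, V=3, U=1, Z=0) weight 1/624
  (X=3, W=0, Y=1, V=3, U=1, Z=1) weight 1/1248
  (X=3, W=0, Y=1, V=3, U=2, Z=0) weight 1/624
  (X=3, W=0, Y=1, V=3, U=2, Z=1) weight 1/1248
  (X=3, W=0, Y=1, V=3, U=3, Z=0) weight 1/624
  (X=3, W=0, Y=1, V=3, U=3, Z=1) weight 1/1248
  (X=4, W=0, Y=2, V=2, U=0, Z=0) weight 1/1440
  … 55 more
Group by Y:
  weight(Y=1) = 1/26
  weight(Y=2) = 1/72
Total weight = 1/26 + 1/72 = 49/936
P(Y=1 | obs) = 1/26 / 49/936 = 36/49
P(Y=2 | obs) = 1/72 / 49/936 = 13/49

P(Y = 1 | obs) = 36/49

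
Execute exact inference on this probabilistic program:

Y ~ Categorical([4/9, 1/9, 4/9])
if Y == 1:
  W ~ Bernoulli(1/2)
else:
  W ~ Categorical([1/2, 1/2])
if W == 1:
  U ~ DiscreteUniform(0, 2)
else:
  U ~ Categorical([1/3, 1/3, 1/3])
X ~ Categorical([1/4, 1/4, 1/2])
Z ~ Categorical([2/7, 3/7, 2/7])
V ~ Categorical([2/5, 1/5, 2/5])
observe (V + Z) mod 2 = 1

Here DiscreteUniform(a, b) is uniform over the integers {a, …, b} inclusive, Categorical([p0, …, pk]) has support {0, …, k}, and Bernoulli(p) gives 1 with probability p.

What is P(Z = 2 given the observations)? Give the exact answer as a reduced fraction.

P(Z = 2 | obs) = 1/8

Enumerate traces; 216 have nonzero weight after conditioning:
  (Y=0, W=0, U=0, X=0, Z=0, V=1) weight 1/945
  (Y=0, W=0, U=0, X=0, Z=1, V=0) weight 1/315
  (Y=0, W=0, U=0, X=0, Z=1, V=2) weight 1/315
  (Y=0, W=0, U=0, X=0, Z=2, V=1) weight 1/945
  (Y=0, W=0, U=0, X=1, Z=0, V=1) weight 1/945
  (Y=0, W=0, U=0, X=1, Z=1, V=0) weight 1/315
  (Y=0, W=0, U=0, X=1, Z=1, V=2) weight 1/315
  (Y=0, W=0, U=0, X=1, Z=2, V=1) weight 1/945
  … 208 more
Group by Z:
  weight(Z=0) = 2/35
  weight(Z=1) = 12/35
  weight(Z=2) = 2/35
Total weight = 2/35 + 12/35 + 2/35 = 16/35
P(Z=0 | obs) = 2/35 / 16/35 = 1/8
P(Z=1 | obs) = 12/35 / 16/35 = 3/4
P(Z=2 | obs) = 2/35 / 16/35 = 1/8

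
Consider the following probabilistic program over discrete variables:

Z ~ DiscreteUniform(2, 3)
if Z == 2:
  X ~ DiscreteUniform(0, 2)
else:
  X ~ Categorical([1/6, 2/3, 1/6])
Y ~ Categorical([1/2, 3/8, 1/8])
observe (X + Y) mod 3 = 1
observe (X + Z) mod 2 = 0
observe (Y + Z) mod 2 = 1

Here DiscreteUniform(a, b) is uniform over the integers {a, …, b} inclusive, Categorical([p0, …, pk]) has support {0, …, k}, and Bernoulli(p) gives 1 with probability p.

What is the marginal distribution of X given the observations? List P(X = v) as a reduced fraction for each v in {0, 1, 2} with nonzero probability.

P(X=0) = 3/11, P(X=1) = 8/11

Enumerate traces; 2 have nonzero weight after conditioning:
  (Z=2, X=0, Y=1) weight 1/16
  (Z=3, X=1, Y=0) weight 1/6
Group by X:
  weight(X=0) = 1/16
  weight(X=1) = 1/6
Total weight = 1/16 + 1/6 = 11/48
P(X=0 | obs) = 1/16 / 11/48 = 3/11
P(X=1 | obs) = 1/6 / 11/48 = 8/11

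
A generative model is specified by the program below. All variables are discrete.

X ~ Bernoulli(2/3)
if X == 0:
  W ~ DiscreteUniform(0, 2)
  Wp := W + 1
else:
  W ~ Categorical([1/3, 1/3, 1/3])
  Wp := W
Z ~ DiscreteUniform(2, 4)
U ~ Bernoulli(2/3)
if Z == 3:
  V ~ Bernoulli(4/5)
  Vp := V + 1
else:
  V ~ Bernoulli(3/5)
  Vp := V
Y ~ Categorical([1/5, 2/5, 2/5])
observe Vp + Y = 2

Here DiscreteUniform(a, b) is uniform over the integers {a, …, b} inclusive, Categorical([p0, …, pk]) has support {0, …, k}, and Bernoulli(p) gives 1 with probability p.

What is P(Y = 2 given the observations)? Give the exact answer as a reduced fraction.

P(Y = 2 | obs) = 4/13

Enumerate traces; 72 have nonzero weight after conditioning:
  (X=0, W=0, Z=2, U=0, V=0, Y=2) weight 4/2025
  (X=0, W=0, Z=2, U=0, V=1, Y=1) weight 2/675
  (X=0, W=0, Z=2, U=1, V=0, Y=2) weight 8/2025
  (X=0, W=0, Z=2, U=1, V=1, Y=1) weight 4/675
  (X=0, W=0, Z=3, U=0, V=0, Y=1) weight 2/2025
  (X=0, W=0, Z=3, U=0, V=1, Y=0) weight 4/2025
  (X=0, W=0, Z=3, U=1, V=0, Y=1) weight 4/2025
  (X=0, W=0, Z=3, U=1, V=1, Y=0) weight 8/2025
  … 64 more
Group by Y:
  weight(Y=0) = 4/75
  weight(Y=1) = 14/75
  weight(Y=2) = 8/75
Total weight = 4/75 + 14/75 + 8/75 = 26/75
P(Y=0 | obs) = 4/75 / 26/75 = 2/13
P(Y=1 | obs) = 14/75 / 26/75 = 7/13
P(Y=2 | obs) = 8/75 / 26/75 = 4/13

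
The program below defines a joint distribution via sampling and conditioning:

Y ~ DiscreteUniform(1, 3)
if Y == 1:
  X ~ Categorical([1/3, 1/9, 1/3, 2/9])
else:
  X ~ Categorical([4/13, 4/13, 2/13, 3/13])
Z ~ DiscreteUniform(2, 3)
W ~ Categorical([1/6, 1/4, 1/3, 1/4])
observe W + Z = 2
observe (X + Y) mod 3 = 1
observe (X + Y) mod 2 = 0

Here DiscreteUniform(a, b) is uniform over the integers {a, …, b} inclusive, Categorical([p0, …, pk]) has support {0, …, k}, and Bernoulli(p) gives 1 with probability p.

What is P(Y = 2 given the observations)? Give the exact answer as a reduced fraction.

Enumerate traces; 3 have nonzero weight after conditioning:
  (Y=1, X=3, Z=2, W=0) weight 1/162
  (Y=2, X=2, Z=2, W=0) weight 1/234
  (Y=3, X=1, Z=2, W=0) weight 1/117
Group by Y:
  weight(Y=1) = 1/162
  weight(Y=2) = 1/234
  weight(Y=3) = 1/117
Total weight = 1/162 + 1/234 + 1/117 = 20/1053
P(Y=1 | obs) = 1/162 / 20/1053 = 13/40
P(Y=2 | obs) = 1/234 / 20/1053 = 9/40
P(Y=3 | obs) = 1/117 / 20/1053 = 9/20

P(Y = 2 | obs) = 9/40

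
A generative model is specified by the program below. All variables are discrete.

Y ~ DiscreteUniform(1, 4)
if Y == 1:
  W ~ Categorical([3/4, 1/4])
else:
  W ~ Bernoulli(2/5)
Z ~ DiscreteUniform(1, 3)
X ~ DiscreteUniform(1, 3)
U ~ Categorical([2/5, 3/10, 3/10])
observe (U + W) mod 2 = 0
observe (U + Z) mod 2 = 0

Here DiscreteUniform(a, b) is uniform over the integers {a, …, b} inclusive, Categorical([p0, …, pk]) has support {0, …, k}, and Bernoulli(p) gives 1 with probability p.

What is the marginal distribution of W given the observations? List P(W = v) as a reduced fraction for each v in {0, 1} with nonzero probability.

P(W=0) = 119/177, P(W=1) = 58/177

Enumerate traces; 48 have nonzero weight after conditioning:
  (Y=1, W=0, Z=2, X=1, U=0) weight 1/120
  (Y=1, W=0, Z=2, X=1, U=2) weight 1/160
  (Y=1, W=0, Z=2, X=2, U=0) weight 1/120
  (Y=1, W=0, Z=2, X=2, U=2) weight 1/160
  (Y=1, W=0, Z=2, X=3, U=0) weight 1/120
  (Y=1, W=0, Z=2, X=3, U=2) weight 1/160
  (Y=1, W=1, Z=1, X=1, U=1) weight 1/480
  (Y=1, W=1, Z=1, X=2, U=1) weight 1/480
  … 40 more
Group by W:
  weight(W=0) = 119/800
  weight(W=1) = 29/400
Total weight = 119/800 + 29/400 = 177/800
P(W=0 | obs) = 119/800 / 177/800 = 119/177
P(W=1 | obs) = 29/400 / 177/800 = 58/177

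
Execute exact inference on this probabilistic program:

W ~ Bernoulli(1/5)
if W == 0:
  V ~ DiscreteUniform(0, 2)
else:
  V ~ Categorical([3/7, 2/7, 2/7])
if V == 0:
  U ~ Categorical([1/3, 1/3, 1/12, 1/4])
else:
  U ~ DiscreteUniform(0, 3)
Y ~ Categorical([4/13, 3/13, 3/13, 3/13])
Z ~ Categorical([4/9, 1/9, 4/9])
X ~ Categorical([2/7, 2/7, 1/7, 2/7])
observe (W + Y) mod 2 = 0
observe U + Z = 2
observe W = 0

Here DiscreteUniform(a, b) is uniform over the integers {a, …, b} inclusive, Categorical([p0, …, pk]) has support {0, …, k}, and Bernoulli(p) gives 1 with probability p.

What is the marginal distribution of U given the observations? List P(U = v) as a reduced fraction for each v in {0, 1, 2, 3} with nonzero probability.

P(U=0) = 20/39, P(U=1) = 5/39, P(U=2) = 14/39

Enumerate traces; 72 have nonzero weight after conditioning:
  (W=0, V=0, U=0, Y=0, Z=2, X=0) weight 128/36855
  (W=0, V=0, U=0, Y=0, Z=2, X=1) weight 128/36855
  (W=0, V=0, U=0, Y=0, Z=2, X=2) weight 64/36855
  (W=0, V=0, U=0, Y=0, Z=2, X=3) weight 128/36855
  (W=0, V=0, U=0, Y=2, Z=2, X=0) weight 32/12285
  (W=0, V=0, U=0, Y=2, Z=2, X=1) weight 32/12285
  (W=0, V=0, U=0, Y=2, Z=2, X=2) weight 16/12285
  (W=0, V=0, U=0, Y=2, Z=2, X=3) weight 32/12285
  (W=0, V=0, U=1, Y=0, Z=1, X=0) weight 32/36855
  (W=0, V=0, U=2, Y=0, Z=0, X=0) weight 32/36855
  … 62 more
Group by U:
  weight(U=0) = 56/1053
  weight(U=1) = 14/1053
  weight(U=2) = 196/5265
Total weight = 56/1053 + 14/1053 + 196/5265 = 14/135
P(U=0 | obs) = 56/1053 / 14/135 = 20/39
P(U=1 | obs) = 14/1053 / 14/135 = 5/39
P(U=2 | obs) = 196/5265 / 14/135 = 14/39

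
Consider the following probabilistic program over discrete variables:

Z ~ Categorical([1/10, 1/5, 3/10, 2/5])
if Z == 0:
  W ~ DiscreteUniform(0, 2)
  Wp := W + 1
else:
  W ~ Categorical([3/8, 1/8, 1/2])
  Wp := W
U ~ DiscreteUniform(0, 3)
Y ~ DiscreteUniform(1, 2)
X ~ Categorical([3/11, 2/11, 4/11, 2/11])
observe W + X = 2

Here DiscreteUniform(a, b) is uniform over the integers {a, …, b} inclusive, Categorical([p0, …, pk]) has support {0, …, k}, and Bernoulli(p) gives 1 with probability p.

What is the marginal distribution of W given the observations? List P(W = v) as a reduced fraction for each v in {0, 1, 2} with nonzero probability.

Enumerate traces; 96 have nonzero weight after conditioning:
  (Z=0, W=0, U=0, Y=1, X=2) weight 1/660
  (Z=0, W=0, U=0, Y=2, X=2) weight 1/660
  (Z=0, W=0, U=1, Y=1, X=2) weight 1/660
  (Z=0, W=0, U=1, Y=2, X=2) weight 1/660
  (Z=0, W=0, U=2, Y=1, X=2) weight 1/660
  (Z=0, W=0, U=2, Y=2, X=2) weight 1/660
  (Z=0, W=0, U=3, Y=1, X=2) weight 1/660
  (Z=0, W=0, U=3, Y=2, X=2) weight 1/660
  (Z=0, W=1, U=0, Y=1, X=1) weight 1/1320
  (Z=0, W=2, U=0, Y=1, X=0) weight 1/880
  … 86 more
Group by W:
  weight(W=0) = 89/660
  weight(W=1) = 7/264
  weight(W=2) = 29/220
Total weight = 89/660 + 7/264 + 29/220 = 129/440
P(W=0 | obs) = 89/660 / 129/440 = 178/387
P(W=1 | obs) = 7/264 / 129/440 = 35/387
P(W=2 | obs) = 29/220 / 129/440 = 58/129

P(W=0) = 178/387, P(W=1) = 35/387, P(W=2) = 58/129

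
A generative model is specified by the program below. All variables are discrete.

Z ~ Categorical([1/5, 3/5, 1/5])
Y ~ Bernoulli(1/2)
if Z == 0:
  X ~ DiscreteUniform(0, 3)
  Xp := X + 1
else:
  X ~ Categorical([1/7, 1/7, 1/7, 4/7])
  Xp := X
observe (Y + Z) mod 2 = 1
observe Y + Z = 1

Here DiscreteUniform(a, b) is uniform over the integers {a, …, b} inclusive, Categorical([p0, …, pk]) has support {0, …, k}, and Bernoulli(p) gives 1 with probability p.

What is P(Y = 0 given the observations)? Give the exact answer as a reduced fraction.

P(Y = 0 | obs) = 3/4

Enumerate traces; 8 have nonzero weight after conditioning:
  (Z=0, Y=1, X=0) weight 1/40
  (Z=0, Y=1, X=1) weight 1/40
  (Z=0, Y=1, X=2) weight 1/40
  (Z=0, Y=1, X=3) weight 1/40
  (Z=1, Y=0, X=0) weight 3/70
  (Z=1, Y=0, X=1) weight 3/70
  (Z=1, Y=0, X=2) weight 3/70
  (Z=1, Y=0, X=3) weight 6/35
Group by Y:
  weight(Y=0) = 3/10
  weight(Y=1) = 1/10
Total weight = 3/10 + 1/10 = 2/5
P(Y=0 | obs) = 3/10 / 2/5 = 3/4
P(Y=1 | obs) = 1/10 / 2/5 = 1/4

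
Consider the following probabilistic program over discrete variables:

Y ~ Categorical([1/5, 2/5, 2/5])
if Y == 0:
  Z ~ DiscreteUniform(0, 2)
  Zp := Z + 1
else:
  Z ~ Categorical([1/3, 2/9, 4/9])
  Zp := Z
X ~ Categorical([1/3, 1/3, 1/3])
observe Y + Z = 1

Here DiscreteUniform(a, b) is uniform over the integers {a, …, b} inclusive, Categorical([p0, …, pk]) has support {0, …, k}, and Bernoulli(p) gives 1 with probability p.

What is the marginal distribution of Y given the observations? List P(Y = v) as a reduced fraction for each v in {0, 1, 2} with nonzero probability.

Enumerate traces; 6 have nonzero weight after conditioning:
  (Y=0, Z=1, X=0) weight 1/45
  (Y=0, Z=1, X=1) weight 1/45
  (Y=0, Z=1, X=2) weight 1/45
  (Y=1, Z=0, X=0) weight 2/45
  (Y=1, Z=0, X=1) weight 2/45
  (Y=1, Z=0, X=2) weight 2/45
Group by Y:
  weight(Y=0) = 1/15
  weight(Y=1) = 2/15
Total weight = 1/15 + 2/15 = 1/5
P(Y=0 | obs) = 1/15 / 1/5 = 1/3
P(Y=1 | obs) = 2/15 / 1/5 = 2/3

P(Y=0) = 1/3, P(Y=1) = 2/3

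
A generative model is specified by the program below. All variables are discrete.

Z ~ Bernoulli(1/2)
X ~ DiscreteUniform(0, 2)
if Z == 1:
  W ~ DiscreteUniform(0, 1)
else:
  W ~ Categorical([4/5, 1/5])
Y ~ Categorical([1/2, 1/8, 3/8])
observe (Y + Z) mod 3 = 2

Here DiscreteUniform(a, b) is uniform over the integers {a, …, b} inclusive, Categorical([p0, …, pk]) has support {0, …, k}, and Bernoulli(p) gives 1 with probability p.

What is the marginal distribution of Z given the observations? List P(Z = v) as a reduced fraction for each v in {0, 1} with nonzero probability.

Enumerate traces; 12 have nonzero weight after conditioning:
  (Z=0, X=0, W=0, Y=2) weight 1/20
  (Z=0, X=0, W=1, Y=2) weight 1/80
  (Z=0, X=1, W=0, Y=2) weight 1/20
  (Z=0, X=1, W=1, Y=2) weight 1/80
  (Z=0, X=2, W=0, Y=2) weight 1/20
  (Z=0, X=2, W=1, Y=2) weight 1/80
  (Z=1, X=0, W=0, Y=1) weight 1/96
  (Z=1, X=0, W=1, Y=1) weight 1/96
  … 4 more
Group by Z:
  weight(Z=0) = 3/16
  weight(Z=1) = 1/16
Total weight = 3/16 + 1/16 = 1/4
P(Z=0 | obs) = 3/16 / 1/4 = 3/4
P(Z=1 | obs) = 1/16 / 1/4 = 1/4

P(Z=0) = 3/4, P(Z=1) = 1/4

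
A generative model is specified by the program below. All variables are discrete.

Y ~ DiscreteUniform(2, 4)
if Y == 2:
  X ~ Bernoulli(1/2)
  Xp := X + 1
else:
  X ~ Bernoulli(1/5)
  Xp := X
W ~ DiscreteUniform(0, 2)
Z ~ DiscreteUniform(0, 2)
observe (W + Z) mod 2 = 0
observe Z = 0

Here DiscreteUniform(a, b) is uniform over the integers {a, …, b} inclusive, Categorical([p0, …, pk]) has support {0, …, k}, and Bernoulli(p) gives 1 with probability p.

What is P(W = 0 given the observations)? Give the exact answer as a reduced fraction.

Enumerate traces; 12 have nonzero weight after conditioning:
  (Y=2, X=0, W=0, Z=0) weight 1/54
  (Y=2, X=0, W=2, Z=0) weight 1/54
  (Y=2, X=1, W=0, Z=0) weight 1/54
  (Y=2, X=1, W=2, Z=0) weight 1/54
  (Y=3, X=0, W=0, Z=0) weight 4/135
  (Y=3, X=0, W=2, Z=0) weight 4/135
  (Y=3, X=1, W=0, Z=0) weight 1/135
  (Y=3, X=1, W=2, Z=0) weight 1/135
  … 4 more
Group by W:
  weight(W=0) = 1/9
  weight(W=2) = 1/9
Total weight = 1/9 + 1/9 = 2/9
P(W=0 | obs) = 1/9 / 2/9 = 1/2
P(W=2 | obs) = 1/9 / 2/9 = 1/2

P(W = 0 | obs) = 1/2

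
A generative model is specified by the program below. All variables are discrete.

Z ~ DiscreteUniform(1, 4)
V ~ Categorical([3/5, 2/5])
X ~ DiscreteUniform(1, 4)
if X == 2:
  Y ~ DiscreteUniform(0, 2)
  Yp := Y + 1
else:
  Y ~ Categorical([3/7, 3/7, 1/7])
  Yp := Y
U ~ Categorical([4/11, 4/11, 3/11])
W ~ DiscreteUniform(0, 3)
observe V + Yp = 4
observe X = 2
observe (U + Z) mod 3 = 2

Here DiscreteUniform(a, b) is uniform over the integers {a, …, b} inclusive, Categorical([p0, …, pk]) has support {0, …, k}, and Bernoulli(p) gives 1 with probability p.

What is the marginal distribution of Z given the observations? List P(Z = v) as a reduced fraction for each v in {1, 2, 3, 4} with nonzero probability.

Enumerate traces; 16 have nonzero weight after conditioning:
  (Z=1, V=1, X=2, Y=2, U=1, W=0) weight 1/1320
  (Z=1, V=1, X=2, Y=2, U=1, W=1) weight 1/1320
  (Z=1, V=1, X=2, Y=2, U=1, W=2) weight 1/1320
  (Z=1, V=1, X=2, Y=2, U=1, W=3) weight 1/1320
  (Z=2, V=1, X=2, Y=2, U=0, W=0) weight 1/1320
  (Z=2, V=1, X=2, Y=2, U=0, W=1) weight 1/1320
  (Z=2, V=1, X=2, Y=2, U=0, W=2) weight 1/1320
  (Z=2, V=1, X=2, Y=2, U=0, W=3) weight 1/1320
  (Z=3, V=1, X=2, Y=2, U=2, W=0) weight 1/1760
  (Z=4, V=1, X=2, Y=2, U=1, W=0) weight 1/1320
  … 6 more
Group by Z:
  weight(Z=1) = 1/330
  weight(Z=2) = 1/330
  weight(Z=3) = 1/440
  weight(Z=4) = 1/330
Total weight = 1/330 + 1/330 + 1/440 + 1/330 = 1/88
P(Z=1 | obs) = 1/330 / 1/88 = 4/15
P(Z=2 | obs) = 1/330 / 1/88 = 4/15
P(Z=3 | obs) = 1/440 / 1/88 = 1/5
P(Z=4 | obs) = 1/330 / 1/88 = 4/15

P(Z=1) = 4/15, P(Z=2) = 4/15, P(Z=3) = 1/5, P(Z=4) = 4/15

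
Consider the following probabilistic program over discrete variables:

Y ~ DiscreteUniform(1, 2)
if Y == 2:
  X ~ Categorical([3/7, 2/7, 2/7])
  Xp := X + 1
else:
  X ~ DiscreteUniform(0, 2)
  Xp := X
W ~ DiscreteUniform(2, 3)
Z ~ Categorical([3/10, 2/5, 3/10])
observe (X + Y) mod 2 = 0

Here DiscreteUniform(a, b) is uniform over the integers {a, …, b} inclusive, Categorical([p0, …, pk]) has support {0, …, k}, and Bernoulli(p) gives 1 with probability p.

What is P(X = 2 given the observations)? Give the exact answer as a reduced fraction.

Enumerate traces; 18 have nonzero weight after conditioning:
  (Y=1, X=1, W=2, Z=0) weight 1/40
  (Y=1, X=1, W=2, Z=1) weight 1/30
  (Y=1, X=1, W=2, Z=2) weight 1/40
  (Y=1, X=1, W=3, Z=0) weight 1/40
  (Y=1, X=1, W=3, Z=1) weight 1/30
  (Y=1, X=1, W=3, Z=2) weight 1/40
  (Y=2, X=0, W=2, Z=0) weight 9/280
  (Y=2, X=0, W=2, Z=1) weight 3/70
  (Y=2, X=2, W=2, Z=0) weight 3/140
  … 9 more
Group by X:
  weight(X=0) = 3/14
  weight(X=1) = 1/6
  weight(X=2) = 1/7
Total weight = 3/14 + 1/6 + 1/7 = 11/21
P(X=0 | obs) = 3/14 / 11/21 = 9/22
P(X=1 | obs) = 1/6 / 11/21 = 7/22
P(X=2 | obs) = 1/7 / 11/21 = 3/11

P(X = 2 | obs) = 3/11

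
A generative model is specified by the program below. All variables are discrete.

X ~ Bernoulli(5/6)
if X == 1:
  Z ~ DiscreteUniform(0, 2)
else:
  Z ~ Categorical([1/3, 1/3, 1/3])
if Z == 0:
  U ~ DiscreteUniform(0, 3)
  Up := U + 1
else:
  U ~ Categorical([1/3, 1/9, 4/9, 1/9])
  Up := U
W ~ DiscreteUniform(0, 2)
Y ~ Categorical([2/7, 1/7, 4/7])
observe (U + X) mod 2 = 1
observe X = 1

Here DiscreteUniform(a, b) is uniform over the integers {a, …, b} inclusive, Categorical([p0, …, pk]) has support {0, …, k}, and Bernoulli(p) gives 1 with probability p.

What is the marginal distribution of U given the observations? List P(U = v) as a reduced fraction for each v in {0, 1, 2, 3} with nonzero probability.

Enumerate traces; 54 have nonzero weight after conditioning:
  (X=1, Z=0, U=0, W=0, Y=0) weight 5/756
  (X=1, Z=0, U=0, W=0, Y=1) weight 5/1512
  (X=1, Z=0, U=0, W=0, Y=2) weight 5/378
  (X=1, Z=0, U=0, W=1, Y=0) weight 5/756
  (X=1, Z=0, U=0, W=1, Y=1) weight 5/1512
  (X=1, Z=0, U=0, W=1, Y=2) weight 5/378
  (X=1, Z=0, U=0, W=2, Y=0) weight 5/756
  (X=1, Z=0, U=0, W=2, Y=1) weight 5/1512
  (X=1, Z=0, U=2, W=0, Y=0) weight 5/756
  … 45 more
Group by U:
  weight(U=0) = 55/216
  weight(U=2) = 205/648
Total weight = 55/216 + 205/648 = 185/324
P(U=0 | obs) = 55/216 / 185/324 = 33/74
P(U=2 | obs) = 205/648 / 185/324 = 41/74

P(U=0) = 33/74, P(U=2) = 41/74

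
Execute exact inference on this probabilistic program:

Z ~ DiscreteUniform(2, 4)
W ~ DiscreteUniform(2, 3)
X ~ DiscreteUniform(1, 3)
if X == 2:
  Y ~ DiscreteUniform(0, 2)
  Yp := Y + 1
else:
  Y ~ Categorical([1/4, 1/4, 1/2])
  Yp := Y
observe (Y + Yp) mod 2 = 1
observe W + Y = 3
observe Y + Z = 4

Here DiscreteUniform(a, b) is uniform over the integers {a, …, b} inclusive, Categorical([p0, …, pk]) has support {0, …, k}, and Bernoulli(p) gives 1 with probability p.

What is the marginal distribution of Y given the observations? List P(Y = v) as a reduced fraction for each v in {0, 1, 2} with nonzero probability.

P(Y=0) = 1/2, P(Y=1) = 1/2

Enumerate traces; 2 have nonzero weight after conditioning:
  (Z=3, W=2, X=2, Y=1) weight 1/54
  (Z=4, W=3, X=2, Y=0) weight 1/54
Group by Y:
  weight(Y=0) = 1/54
  weight(Y=1) = 1/54
Total weight = 1/54 + 1/54 = 1/27
P(Y=0 | obs) = 1/54 / 1/27 = 1/2
P(Y=1 | obs) = 1/54 / 1/27 = 1/2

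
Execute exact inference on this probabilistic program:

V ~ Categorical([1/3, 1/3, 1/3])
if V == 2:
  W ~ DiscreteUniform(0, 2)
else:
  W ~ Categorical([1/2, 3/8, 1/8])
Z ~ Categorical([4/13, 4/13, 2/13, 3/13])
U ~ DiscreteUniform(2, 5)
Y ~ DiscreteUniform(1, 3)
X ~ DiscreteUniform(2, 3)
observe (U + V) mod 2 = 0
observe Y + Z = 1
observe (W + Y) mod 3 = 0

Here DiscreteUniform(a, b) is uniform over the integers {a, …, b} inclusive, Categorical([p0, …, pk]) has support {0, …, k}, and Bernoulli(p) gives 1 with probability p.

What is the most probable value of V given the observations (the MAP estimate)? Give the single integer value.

Enumerate traces; 12 have nonzero weight after conditioning:
  (V=0, W=2, Z=0, U=2, Y=1, X=2) weight 1/1872
  (V=0, W=2, Z=0, U=2, Y=1, X=3) weight 1/1872
  (V=0, W=2, Z=0, U=4, Y=1, X=2) weight 1/1872
  (V=0, W=2, Z=0, U=4, Y=1, X=3) weight 1/1872
  (V=1, W=2, Z=0, U=3, Y=1, X=2) weight 1/1872
  (V=1, W=2, Z=0, U=3, Y=1, X=3) weight 1/1872
  (V=1, W=2, Z=0, U=5, Y=1, X=2) weight 1/1872
  (V=1, W=2, Z=0, U=5, Y=1, X=3) weight 1/1872
  (V=2, W=2, Z=0, U=2, Y=1, X=2) weight 1/702
  … 3 more
Group by V:
  weight(V=0) = 1/468
  weight(V=1) = 1/468
  weight(V=2) = 2/351
Total weight = 1/468 + 1/468 + 2/351 = 7/702
P(V=0 | obs) = 1/468 / 7/702 = 3/14
P(V=1 | obs) = 1/468 / 7/702 = 3/14
P(V=2 | obs) = 2/351 / 7/702 = 4/7
argmax = 2

argmax_v P(V = v | obs) = 2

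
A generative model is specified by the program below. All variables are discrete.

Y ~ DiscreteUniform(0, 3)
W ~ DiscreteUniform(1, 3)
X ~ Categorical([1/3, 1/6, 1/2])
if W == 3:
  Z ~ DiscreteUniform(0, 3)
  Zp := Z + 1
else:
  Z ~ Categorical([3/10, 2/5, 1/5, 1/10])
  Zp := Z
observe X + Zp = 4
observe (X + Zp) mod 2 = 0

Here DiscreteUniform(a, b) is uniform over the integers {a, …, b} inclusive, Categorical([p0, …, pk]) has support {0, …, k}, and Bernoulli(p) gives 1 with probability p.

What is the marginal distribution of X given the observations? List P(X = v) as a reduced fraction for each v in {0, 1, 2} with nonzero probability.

Enumerate traces; 28 have nonzero weight after conditioning:
  (Y=0, W=1, X=1, Z=3) weight 1/720
  (Y=0, W=1, X=2, Z=2) weight 1/120
  (Y=0, W=2, X=1, Z=3) weight 1/720
  (Y=0, W=2, X=2, Z=2) weight 1/120
  (Y=0, W=3, X=0, Z=3) weight 1/144
  (Y=0, W=3, X=1, Z=2) weight 1/288
  (Y=0, W=3, X=2, Z=1) weight 1/96
  (Y=1, W=1, X=1, Z=3) weight 1/720
  … 20 more
Group by X:
  weight(X=0) = 1/36
  weight(X=1) = 1/40
  weight(X=2) = 13/120
Total weight = 1/36 + 1/40 + 13/120 = 29/180
P(X=0 | obs) = 1/36 / 29/180 = 5/29
P(X=1 | obs) = 1/40 / 29/180 = 9/58
P(X=2 | obs) = 13/120 / 29/180 = 39/58

P(X=0) = 5/29, P(X=1) = 9/58, P(X=2) = 39/58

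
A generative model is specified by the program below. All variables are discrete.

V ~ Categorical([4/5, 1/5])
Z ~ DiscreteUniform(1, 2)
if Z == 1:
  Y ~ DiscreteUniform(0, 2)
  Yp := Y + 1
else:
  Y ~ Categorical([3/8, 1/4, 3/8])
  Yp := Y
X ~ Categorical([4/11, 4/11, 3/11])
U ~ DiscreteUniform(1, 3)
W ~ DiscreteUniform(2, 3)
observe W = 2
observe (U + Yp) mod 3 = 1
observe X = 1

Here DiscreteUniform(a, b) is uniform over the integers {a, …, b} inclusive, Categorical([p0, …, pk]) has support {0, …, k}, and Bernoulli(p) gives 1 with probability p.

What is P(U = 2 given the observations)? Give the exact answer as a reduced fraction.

Enumerate traces; 12 have nonzero weight after conditioning:
  (V=0, Z=1, Y=0, X=1, U=3, W=2) weight 4/495
  (V=0, Z=1, Y=1, X=1, U=2, W=2) weight 4/495
  (V=0, Z=1, Y=2, X=1, U=1, W=2) weight 4/495
  (V=0, Z=2, Y=0, X=1, U=1, W=2) weight 1/110
  (V=0, Z=2, Y=1, X=1, U=3, W=2) weight 1/165
  (V=0, Z=2, Y=2, X=1, U=2, W=2) weight 1/110
  (V=1, Z=1, Y=0, X=1, U=3, W=2) weight 1/495
  (V=1, Z=1, Y=1, X=1, U=2, W=2) weight 1/495
  … 4 more
Group by U:
  weight(U=1) = 17/792
  weight(U=2) = 17/792
  weight(U=3) = 7/396
Total weight = 17/792 + 17/792 + 7/396 = 2/33
P(U=1 | obs) = 17/792 / 2/33 = 17/48
P(U=2 | obs) = 17/792 / 2/33 = 17/48
P(U=3 | obs) = 7/396 / 2/33 = 7/24

P(U = 2 | obs) = 17/48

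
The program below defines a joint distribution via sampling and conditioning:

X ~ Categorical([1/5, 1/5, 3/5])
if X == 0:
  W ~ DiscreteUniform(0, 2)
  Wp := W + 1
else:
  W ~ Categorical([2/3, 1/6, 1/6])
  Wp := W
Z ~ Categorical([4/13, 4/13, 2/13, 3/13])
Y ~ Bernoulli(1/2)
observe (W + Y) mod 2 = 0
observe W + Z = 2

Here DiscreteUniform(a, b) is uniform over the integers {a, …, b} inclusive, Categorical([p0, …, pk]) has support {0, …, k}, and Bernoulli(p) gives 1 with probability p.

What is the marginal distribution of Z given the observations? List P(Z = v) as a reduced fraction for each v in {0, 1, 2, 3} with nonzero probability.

Enumerate traces; 9 have nonzero weight after conditioning:
  (X=0, W=0, Z=2, Y=0) weight 1/195
  (X=0, W=1, Z=1, Y=1) weight 2/195
  (X=0, W=2, Z=0, Y=0) weight 2/195
  (X=1, W=0, Z=2, Y=0) weight 2/195
  (X=1, W=1, Z=1, Y=1) weight 1/195
  (X=1, W=2, Z=0, Y=0) weight 1/195
  (X=2, W=0, Z=2, Y=0) weight 2/65
  (X=2, W=1, Z=1, Y=1) weight 1/65
  … 1 more
Group by Z:
  weight(Z=0) = 2/65
  weight(Z=1) = 2/65
  weight(Z=2) = 3/65
Total weight = 2/65 + 2/65 + 3/65 = 7/65
P(Z=0 | obs) = 2/65 / 7/65 = 2/7
P(Z=1 | obs) = 2/65 / 7/65 = 2/7
P(Z=2 | obs) = 3/65 / 7/65 = 3/7

P(Z=0) = 2/7, P(Z=1) = 2/7, P(Z=2) = 3/7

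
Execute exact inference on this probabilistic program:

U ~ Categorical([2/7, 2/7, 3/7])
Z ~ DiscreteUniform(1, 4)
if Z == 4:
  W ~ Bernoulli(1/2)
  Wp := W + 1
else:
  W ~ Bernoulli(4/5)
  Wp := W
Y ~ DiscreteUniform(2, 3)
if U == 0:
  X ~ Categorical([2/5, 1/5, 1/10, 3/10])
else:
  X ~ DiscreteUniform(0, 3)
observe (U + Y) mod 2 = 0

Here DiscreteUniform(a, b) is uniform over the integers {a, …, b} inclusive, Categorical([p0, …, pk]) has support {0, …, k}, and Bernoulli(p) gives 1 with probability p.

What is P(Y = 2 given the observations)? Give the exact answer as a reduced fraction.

P(Y = 2 | obs) = 5/7

Enumerate traces; 96 have nonzero weight after conditioning:
  (U=0, Z=1, W=0, Y=2, X=0) weight 1/350
  (U=0, Z=1, W=0, Y=2, X=1) weight 1/700
  (U=0, Z=1, W=0, Y=2, X=2) weight 1/1400
  (U=0, Z=1, W=0, Y=2, X=3) weight 3/1400
  (U=0, Z=1, W=1, Y=2, X=0) weight 2/175
  (U=0, Z=1, W=1, Y=2, X=1) weight 1/175
  (U=0, Z=1, W=1, Y=2, X=2) weight 1/350
  (U=0, Z=1, W=1, Y=2, X=3) weight 3/350
  (U=1, Z=1, W=0, Y=3, X=0) weight 1/560
  … 87 more
Group by Y:
  weight(Y=2) = 5/14
  weight(Y=3) = 1/7
Total weight = 5/14 + 1/7 = 1/2
P(Y=2 | obs) = 5/14 / 1/2 = 5/7
P(Y=3 | obs) = 1/7 / 1/2 = 2/7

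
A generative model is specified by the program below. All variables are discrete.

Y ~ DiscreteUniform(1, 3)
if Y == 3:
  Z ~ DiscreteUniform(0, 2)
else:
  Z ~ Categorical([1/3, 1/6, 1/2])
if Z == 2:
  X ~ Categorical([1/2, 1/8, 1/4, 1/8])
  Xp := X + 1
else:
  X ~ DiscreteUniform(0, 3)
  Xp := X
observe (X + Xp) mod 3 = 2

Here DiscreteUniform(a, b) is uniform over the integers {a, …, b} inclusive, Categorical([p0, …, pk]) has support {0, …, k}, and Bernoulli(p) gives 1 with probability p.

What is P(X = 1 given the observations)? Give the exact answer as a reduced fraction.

P(X = 1 | obs) = 5/9

Enumerate traces; 9 have nonzero weight after conditioning:
  (Y=1, Z=0, X=1) weight 1/36
  (Y=1, Z=1, X=1) weight 1/72
  (Y=1, Z=2, X=2) weight 1/24
  (Y=2, Z=0, X=1) weight 1/36
  (Y=2, Z=1, X=1) weight 1/72
  (Y=2, Z=2, X=2) weight 1/24
  (Y=3, Z=0, X=1) weight 1/36
  (Y=3, Z=1, X=1) weight 1/36
  … 1 more
Group by X:
  weight(X=1) = 5/36
  weight(X=2) = 1/9
Total weight = 5/36 + 1/9 = 1/4
P(X=1 | obs) = 5/36 / 1/4 = 5/9
P(X=2 | obs) = 1/9 / 1/4 = 4/9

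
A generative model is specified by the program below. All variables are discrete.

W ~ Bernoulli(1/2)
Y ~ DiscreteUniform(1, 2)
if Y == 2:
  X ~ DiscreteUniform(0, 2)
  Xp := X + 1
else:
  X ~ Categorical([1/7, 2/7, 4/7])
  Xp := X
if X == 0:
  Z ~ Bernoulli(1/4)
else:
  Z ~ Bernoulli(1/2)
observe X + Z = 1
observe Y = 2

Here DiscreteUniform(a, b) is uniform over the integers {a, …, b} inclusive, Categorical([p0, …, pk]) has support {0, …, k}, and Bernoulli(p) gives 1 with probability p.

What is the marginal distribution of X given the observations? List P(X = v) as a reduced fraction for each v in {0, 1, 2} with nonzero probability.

P(X=0) = 1/3, P(X=1) = 2/3

Enumerate traces; 4 have nonzero weight after conditioning:
  (W=0, Y=2, X=0, Z=1) weight 1/48
  (W=0, Y=2, X=1, Z=0) weight 1/24
  (W=1, Y=2, X=0, Z=1) weight 1/48
  (W=1, Y=2, X=1, Z=0) weight 1/24
Group by X:
  weight(X=0) = 1/24
  weight(X=1) = 1/12
Total weight = 1/24 + 1/12 = 1/8
P(X=0 | obs) = 1/24 / 1/8 = 1/3
P(X=1 | obs) = 1/12 / 1/8 = 2/3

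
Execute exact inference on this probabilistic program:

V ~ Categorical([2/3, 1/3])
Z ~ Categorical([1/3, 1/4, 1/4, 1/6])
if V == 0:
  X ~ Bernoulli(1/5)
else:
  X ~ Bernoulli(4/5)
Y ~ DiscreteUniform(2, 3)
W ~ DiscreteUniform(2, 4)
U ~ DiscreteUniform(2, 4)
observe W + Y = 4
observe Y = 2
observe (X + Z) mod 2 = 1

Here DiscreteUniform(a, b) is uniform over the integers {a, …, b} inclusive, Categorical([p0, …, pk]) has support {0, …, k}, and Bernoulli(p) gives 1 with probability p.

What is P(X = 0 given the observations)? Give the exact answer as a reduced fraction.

P(X = 0 | obs) = 15/29

Enumerate traces; 24 have nonzero weight after conditioning:
  (V=0, Z=0, X=1, Y=2, W=2, U=2) weight 1/405
  (V=0, Z=0, X=1, Y=2, W=2, U=3) weight 1/405
  (V=0, Z=0, X=1, Y=2, W=2, U=4) weight 1/405
  (V=0, Z=1, X=0, Y=2, W=2, U=2) weight 1/135
  (V=0, Z=1, X=0, Y=2, W=2, U=3) weight 1/135
  (V=0, Z=1, X=0, Y=2, W=2, U=4) weight 1/135
  (V=0, Z=2, X=1, Y=2, W=2, U=2) weight 1/540
  (V=0, Z=2, X=1, Y=2, W=2, U=3) weight 1/540
  … 16 more
Group by X:
  weight(X=0) = 1/24
  weight(X=1) = 7/180
Total weight = 1/24 + 7/180 = 29/360
P(X=0 | obs) = 1/24 / 29/360 = 15/29
P(X=1 | obs) = 7/180 / 29/360 = 14/29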